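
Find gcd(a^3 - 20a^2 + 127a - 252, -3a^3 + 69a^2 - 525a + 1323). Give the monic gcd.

a^2 - 16a + 63

Apply the Euclidean algorithm:
  a^3 - 20a^2 + 127a - 252 = (-1/3)(-3a^3 + 69a^2 - 525a + 1323) + (3a^2 - 48a + 189)
  -3a^3 + 69a^2 - 525a + 1323 = (-a + 7)(3a^2 - 48a + 189) + (0)
Last nonzero remainder: 3a^2 - 48a + 189. Dividing through by 3 gives the monic gcd a^2 - 16a + 63.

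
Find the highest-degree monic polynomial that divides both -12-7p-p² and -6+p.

Euclidean algorithm in ℚ[p]:
  -p²-7p-12 = (-p-13)(p-6) + (-90)
  p-6 = (-(1/90)p+1/15)(-90) + (0)
The last nonzero remainder is the constant -90, so the polynomials are coprime and gcd = 1.

1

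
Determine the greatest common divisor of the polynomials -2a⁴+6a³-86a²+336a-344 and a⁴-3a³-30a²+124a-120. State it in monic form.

a²-4a+4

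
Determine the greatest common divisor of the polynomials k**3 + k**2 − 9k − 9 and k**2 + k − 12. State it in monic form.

k − 3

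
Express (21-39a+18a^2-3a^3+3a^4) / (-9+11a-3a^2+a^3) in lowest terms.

(-21+18a+3a^3)/(9-2a+a^2)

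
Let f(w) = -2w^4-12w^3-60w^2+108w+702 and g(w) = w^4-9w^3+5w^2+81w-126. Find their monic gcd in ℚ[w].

w^2-9

Repeated division with remainder:
  -2w^4-12w^3-60w^2+108w+702 = (-2)(w^4-9w^3+5w^2+81w-126) + (-30w^3-50w^2+270w+450)
  w^4-9w^3+5w^2+81w-126 = (-(1/30)w+16/45)(-30w^3-50w^2+270w+450) + ((286/9)w^2-286)
  -30w^3-50w^2+270w+450 = (-(135/143)w-225/143)((286/9)w^2-286) + (0)
Last nonzero remainder: (286/9)w^2-286. Dividing through by 286/9 gives the monic gcd w^2-9.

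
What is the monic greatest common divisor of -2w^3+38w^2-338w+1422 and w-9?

w-9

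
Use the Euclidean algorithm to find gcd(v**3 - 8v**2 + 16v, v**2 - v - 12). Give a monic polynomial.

v - 4

Euclidean algorithm in ℚ[v]:
  v**3 - 8v**2 + 16v = (v - 7)(v**2 - v - 12) + (21v - 84)
  v**2 - v - 12 = ((1/21)v + 1/7)(21v - 84) + (0)
Last nonzero remainder: 21v - 84. Dividing through by 21 gives the monic gcd v - 4.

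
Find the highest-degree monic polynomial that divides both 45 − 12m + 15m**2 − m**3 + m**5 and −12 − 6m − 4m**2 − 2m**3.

3 + m**2

Repeated division with remainder:
  m**5 − m**3 + 15m**2 − 12m + 45 = (−(1/2)m**2 + m)(−2m**3 − 4m**2 − 6m − 12) + (15m**2 + 45)
  −2m**3 − 4m**2 − 6m − 12 = (−(2/15)m − 4/15)(15m**2 + 45) + (0)
Last nonzero remainder: 15m**2 + 45. Dividing through by 15 gives the monic gcd m**2 + 3.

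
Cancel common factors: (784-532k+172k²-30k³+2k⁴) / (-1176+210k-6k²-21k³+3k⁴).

Euclidean algorithm in ℚ[k]:
  2k⁴-30k³+172k²-532k+784 = (2/3)(3k⁴-21k³-6k²+210k-1176) + (-16k³+176k²-672k+1568)
  3k⁴-21k³-6k²+210k-1176 = (-(3/16)k-3/4)(-16k³+176k²-672k+1568) + (0)
Last nonzero remainder: -16k³+176k²-672k+1568. Dividing through by -16 gives the monic gcd k³-11k²+42k-98.
Cancel k³-11k²+42k-98 from numerator and denominator to get the reduced form.

(-8+2k)/(12+3k)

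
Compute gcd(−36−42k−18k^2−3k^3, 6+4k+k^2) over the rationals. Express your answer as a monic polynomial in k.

6+4k+k^2

By polynomial division,
  −3k^3−18k^2−42k−36 = (−3k−6)(k^2+4k+6) + (0)
The last nonzero remainder k^2+4k+6 is already monic.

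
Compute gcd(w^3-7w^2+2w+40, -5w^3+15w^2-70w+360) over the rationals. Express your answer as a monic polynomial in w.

w-4

Apply the Euclidean algorithm:
  w^3-7w^2+2w+40 = (-1/5)(-5w^3+15w^2-70w+360) + (-4w^2-12w+112)
  -5w^3+15w^2-70w+360 = ((5/4)w-15/2)(-4w^2-12w+112) + (-300w+1200)
  -4w^2-12w+112 = ((1/75)w+7/75)(-300w+1200) + (0)
Last nonzero remainder: -300w+1200. Dividing through by -300 gives the monic gcd w-4.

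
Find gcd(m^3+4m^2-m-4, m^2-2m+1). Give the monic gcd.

m-1

Apply the Euclidean algorithm:
  m^3+4m^2-m-4 = (m+6)(m^2-2m+1) + (10m-10)
  m^2-2m+1 = ((1/10)m-1/10)(10m-10) + (0)
Last nonzero remainder: 10m-10. Dividing through by 10 gives the monic gcd m-1.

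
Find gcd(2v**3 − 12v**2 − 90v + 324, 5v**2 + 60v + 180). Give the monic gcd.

v + 6

Apply the Euclidean algorithm:
  2v**3 − 12v**2 − 90v + 324 = ((2/5)v − 36/5)(5v**2 + 60v + 180) + (270v + 1620)
  5v**2 + 60v + 180 = ((1/54)v + 1/9)(270v + 1620) + (0)
Last nonzero remainder: 270v + 1620. Dividing through by 270 gives the monic gcd v + 6.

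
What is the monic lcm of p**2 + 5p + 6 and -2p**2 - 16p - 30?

Euclidean algorithm in ℚ[p]:
  p**2 + 5p + 6 = (-1/2)(-2p**2 - 16p - 30) + (-3p - 9)
  -2p**2 - 16p - 30 = ((2/3)p + 10/3)(-3p - 9) + (0)
Last nonzero remainder: -3p - 9. Dividing through by -3 gives the monic gcd p + 3.
Then lcm(f, g) = f·g / gcd(f, g); expanding and making the result monic gives the answer.

p**3 + 10p**2 + 31p + 30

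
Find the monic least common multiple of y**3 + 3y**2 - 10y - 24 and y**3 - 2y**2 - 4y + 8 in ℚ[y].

y**5 - y**4 - 18y**3 + 28y**2 + 56y - 96

By polynomial division,
  y**3 + 3y**2 - 10y - 24 = (y**3 - 2y**2 - 4y + 8) + (5y**2 - 6y - 32)
  y**3 - 2y**2 - 4y + 8 = ((1/5)y - 4/25)(5y**2 - 6y - 32) + ((36/25)y + 72/25)
  5y**2 - 6y - 32 = ((125/36)y - 100/9)((36/25)y + 72/25) + (0)
Last nonzero remainder: (36/25)y + 72/25. Dividing through by 36/25 gives the monic gcd y + 2.
Then lcm(f, g) = f·g / gcd(f, g); expanding and making the result monic gives the answer.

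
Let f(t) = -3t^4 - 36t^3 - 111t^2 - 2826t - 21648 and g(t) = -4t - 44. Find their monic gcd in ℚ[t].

t + 11

Repeated division with remainder:
  -3t^4 - 36t^3 - 111t^2 - 2826t - 21648 = ((3/4)t^3 + (3/4)t^2 + (39/2)t + 492)(-4t - 44) + (0)
Last nonzero remainder: -4t - 44. Dividing through by -4 gives the monic gcd t + 11.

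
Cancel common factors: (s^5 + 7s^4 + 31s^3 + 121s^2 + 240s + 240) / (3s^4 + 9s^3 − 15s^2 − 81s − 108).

(s^3 + 4s^2 + 15s + 60)/(3s^2 − 27)

By polynomial division,
  s^5 + 7s^4 + 31s^3 + 121s^2 + 240s + 240 = ((1/3)s + 4/3)(3s^4 + 9s^3 − 15s^2 − 81s − 108) + (24s^3 + 168s^2 + 384s + 384)
  3s^4 + 9s^3 − 15s^2 − 81s − 108 = ((1/8)s − 1/2)(24s^3 + 168s^2 + 384s + 384) + (21s^2 + 63s + 84)
  24s^3 + 168s^2 + 384s + 384 = ((8/7)s + 32/7)(21s^2 + 63s + 84) + (0)
Last nonzero remainder: 21s^2 + 63s + 84. Dividing through by 21 gives the monic gcd s^2 + 3s + 4.
Cancel s^2 + 3s + 4 from numerator and denominator to get the reduced form.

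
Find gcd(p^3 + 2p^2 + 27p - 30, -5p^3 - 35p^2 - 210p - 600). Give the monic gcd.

Apply the Euclidean algorithm:
  p^3 + 2p^2 + 27p - 30 = (-1/5)(-5p^3 - 35p^2 - 210p - 600) + (-5p^2 - 15p - 150)
  -5p^3 - 35p^2 - 210p - 600 = (p + 4)(-5p^2 - 15p - 150) + (0)
Last nonzero remainder: -5p^2 - 15p - 150. Dividing through by -5 gives the monic gcd p^2 + 3p + 30.

p^2 + 3p + 30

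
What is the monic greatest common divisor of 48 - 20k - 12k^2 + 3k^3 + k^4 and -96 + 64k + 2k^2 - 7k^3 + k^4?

-6 + k + k^2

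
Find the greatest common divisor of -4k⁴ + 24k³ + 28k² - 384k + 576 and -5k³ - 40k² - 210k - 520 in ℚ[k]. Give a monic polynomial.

Euclidean algorithm in ℚ[k]:
  -4k⁴ + 24k³ + 28k² - 384k + 576 = ((4/5)k - 56/5)(-5k³ - 40k² - 210k - 520) + (-252k² - 2320k - 5248)
  -5k³ - 40k² - 210k - 520 = ((5/252)k - 95/3969)(-252k² - 2320k - 5248) + (-(640610/3969)k - 2562440/3969)
  -252k² - 2320k - 5248 = ((500094/320305)k + 2603664/320305)(-(640610/3969)k - 2562440/3969) + (0)
Last nonzero remainder: -(640610/3969)k - 2562440/3969. Dividing through by -640610/3969 gives the monic gcd k + 4.

k + 4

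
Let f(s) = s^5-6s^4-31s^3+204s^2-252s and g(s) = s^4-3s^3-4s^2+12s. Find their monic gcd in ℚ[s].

s^3-5s^2+6s

Apply the Euclidean algorithm:
  s^5-6s^4-31s^3+204s^2-252s = (s-3)(s^4-3s^3-4s^2+12s) + (-36s^3+180s^2-216s)
  s^4-3s^3-4s^2+12s = (-(1/36)s-1/18)(-36s^3+180s^2-216s) + (0)
Last nonzero remainder: -36s^3+180s^2-216s. Dividing through by -36 gives the monic gcd s^3-5s^2+6s.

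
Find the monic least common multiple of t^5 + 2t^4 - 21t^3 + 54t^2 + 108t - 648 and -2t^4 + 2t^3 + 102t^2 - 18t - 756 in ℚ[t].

Apply the Euclidean algorithm:
  t^5 + 2t^4 - 21t^3 + 54t^2 + 108t - 648 = (-(1/2)t - 3/2)(-2t^4 + 2t^3 + 102t^2 - 18t - 756) + (33t^3 + 198t^2 - 297t - 1782)
  -2t^4 + 2t^3 + 102t^2 - 18t - 756 = (-(2/33)t + 14/33)(33t^3 + 198t^2 - 297t - 1782) + (0)
Last nonzero remainder: 33t^3 + 198t^2 - 297t - 1782. Dividing through by 33 gives the monic gcd t^3 + 6t^2 - 9t - 54.
Then lcm(f, g) = f·g / gcd(f, g); expanding and making the result monic gives the answer.

t^6 - 5t^5 - 35t^4 + 201t^3 - 270t^2 - 1404t + 4536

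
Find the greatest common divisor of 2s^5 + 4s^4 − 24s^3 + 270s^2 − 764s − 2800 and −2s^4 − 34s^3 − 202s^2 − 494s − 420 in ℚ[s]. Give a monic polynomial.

s^2 + 9s + 14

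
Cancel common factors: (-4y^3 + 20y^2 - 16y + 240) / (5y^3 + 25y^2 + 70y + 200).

(-4y + 24)/(5y + 20)

Repeated division with remainder:
  -4y^3 + 20y^2 - 16y + 240 = (-4/5)(5y^3 + 25y^2 + 70y + 200) + (40y^2 + 40y + 400)
  5y^3 + 25y^2 + 70y + 200 = ((1/8)y + 1/2)(40y^2 + 40y + 400) + (0)
Last nonzero remainder: 40y^2 + 40y + 400. Dividing through by 40 gives the monic gcd y^2 + y + 10.
Cancel y^2 + y + 10 from numerator and denominator to get the reduced form.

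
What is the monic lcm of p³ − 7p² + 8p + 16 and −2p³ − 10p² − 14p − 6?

Apply the Euclidean algorithm:
  p³ − 7p² + 8p + 16 = (−1/2)(−2p³ − 10p² − 14p − 6) + (−12p² + p + 13)
  −2p³ − 10p² − 14p − 6 = ((1/6)p + 61/72)(−12p² + p + 13) + (−(1225/72)p − 1225/72)
  −12p² + p + 13 = ((864/1225)p − 936/1225)(−(1225/72)p − 1225/72) + (0)
Last nonzero remainder: −(1225/72)p − 1225/72. Dividing through by −1225/72 gives the monic gcd p + 1.
Then lcm(f, g) = f·g / gcd(f, g); expanding and making the result monic gives the answer.

p⁵ − 3p⁴ − 17p³ + 27p² + 88p + 48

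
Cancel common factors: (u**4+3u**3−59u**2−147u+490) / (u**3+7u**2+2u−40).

(u**2−49)/(u+4)

Repeated division with remainder:
  u**4+3u**3−59u**2−147u+490 = (u−4)(u**3+7u**2+2u−40) + (−33u**2−99u+330)
  u**3+7u**2+2u−40 = (−(1/33)u−4/33)(−33u**2−99u+330) + (0)
Last nonzero remainder: −33u**2−99u+330. Dividing through by −33 gives the monic gcd u**2+3u−10.
Cancel u**2+3u−10 from numerator and denominator to get the reduced form.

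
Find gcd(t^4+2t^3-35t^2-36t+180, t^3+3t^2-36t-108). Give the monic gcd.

t^2+9t+18

Apply the Euclidean algorithm:
  t^4+2t^3-35t^2-36t+180 = (t-1)(t^3+3t^2-36t-108) + (4t^2+36t+72)
  t^3+3t^2-36t-108 = ((1/4)t-3/2)(4t^2+36t+72) + (0)
Last nonzero remainder: 4t^2+36t+72. Dividing through by 4 gives the monic gcd t^2+9t+18.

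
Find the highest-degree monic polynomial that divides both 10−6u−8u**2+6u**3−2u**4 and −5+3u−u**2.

By polynomial division,
  −2u**4+6u**3−8u**2−6u+10 = (2u**2−2)(−u**2+3u−5) + (0)
Last nonzero remainder: −u**2+3u−5. Dividing through by −1 gives the monic gcd u**2−3u+5.

5−3u+u**2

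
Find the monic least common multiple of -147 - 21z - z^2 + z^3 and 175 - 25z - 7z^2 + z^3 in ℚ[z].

Repeated division with remainder:
  z^3 - z^2 - 21z - 147 = (z^3 - 7z^2 - 25z + 175) + (6z^2 + 4z - 322)
  z^3 - 7z^2 - 25z + 175 = ((1/6)z - 23/18)(6z^2 + 4z - 322) + ((304/9)z - 2128/9)
  6z^2 + 4z - 322 = ((27/152)z + 207/152)((304/9)z - 2128/9) + (0)
Last nonzero remainder: (304/9)z - 2128/9. Dividing through by 304/9 gives the monic gcd z - 7.
Then lcm(f, g) = f·g / gcd(f, g); expanding and making the result monic gives the answer.

3675 + 525z - 122z^2 - 46z^3 - z^4 + z^5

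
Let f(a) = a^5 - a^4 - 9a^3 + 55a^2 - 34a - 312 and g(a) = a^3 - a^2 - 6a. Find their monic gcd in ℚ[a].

a^2 - a - 6

By polynomial division,
  a^5 - a^4 - 9a^3 + 55a^2 - 34a - 312 = (a^2 - 3)(a^3 - a^2 - 6a) + (52a^2 - 52a - 312)
  a^3 - a^2 - 6a = ((1/52)a)(52a^2 - 52a - 312) + (0)
Last nonzero remainder: 52a^2 - 52a - 312. Dividing through by 52 gives the monic gcd a^2 - a - 6.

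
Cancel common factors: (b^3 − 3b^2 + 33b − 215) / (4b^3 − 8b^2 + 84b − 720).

(b^2 + 2b + 43)/(4b^2 + 12b + 144)

By polynomial division,
  b^3 − 3b^2 + 33b − 215 = (1/4)(4b^3 − 8b^2 + 84b − 720) + (−b^2 + 12b − 35)
  4b^3 − 8b^2 + 84b − 720 = (−4b − 40)(−b^2 + 12b − 35) + (424b − 2120)
  −b^2 + 12b − 35 = (−(1/424)b + 7/424)(424b − 2120) + (0)
Last nonzero remainder: 424b − 2120. Dividing through by 424 gives the monic gcd b − 5.
Cancel b − 5 from numerator and denominator to get the reduced form.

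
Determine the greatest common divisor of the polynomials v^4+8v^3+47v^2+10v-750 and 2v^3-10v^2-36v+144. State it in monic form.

v-3

Euclidean algorithm in ℚ[v]:
  v^4+8v^3+47v^2+10v-750 = ((1/2)v+13/2)(2v^3-10v^2-36v+144) + (130v^2+172v-1686)
  2v^3-10v^2-36v+144 = ((1/65)v-411/4225)(130v^2+172v-1686) + ((28182/4225)v-84546/4225)
  130v^2+172v-1686 = ((274625/14091)v+1187225/14091)((28182/4225)v-84546/4225) + (0)
Last nonzero remainder: (28182/4225)v-84546/4225. Dividing through by 28182/4225 gives the monic gcd v-3.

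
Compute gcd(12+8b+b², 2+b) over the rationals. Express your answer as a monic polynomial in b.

Repeated division with remainder:
  b²+8b+12 = (b+6)(b+2) + (0)
The last nonzero remainder b+2 is already monic.

2+b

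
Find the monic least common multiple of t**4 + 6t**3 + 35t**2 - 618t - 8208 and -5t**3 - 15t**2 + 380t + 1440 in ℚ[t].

t**5 + 10t**4 + 59t**3 - 478t**2 - 10680t - 32832

Repeated division with remainder:
  t**4 + 6t**3 + 35t**2 - 618t - 8208 = (-(1/5)t - 3/5)(-5t**3 - 15t**2 + 380t + 1440) + (102t**2 - 102t - 7344)
  -5t**3 - 15t**2 + 380t + 1440 = (-(5/102)t - 10/51)(102t**2 - 102t - 7344) + (0)
Last nonzero remainder: 102t**2 - 102t - 7344. Dividing through by 102 gives the monic gcd t**2 - t - 72.
Then lcm(f, g) = f·g / gcd(f, g); expanding and making the result monic gives the answer.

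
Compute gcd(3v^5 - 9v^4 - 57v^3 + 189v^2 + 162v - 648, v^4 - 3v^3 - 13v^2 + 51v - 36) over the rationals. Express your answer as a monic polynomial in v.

Repeated division with remainder:
  3v^5 - 9v^4 - 57v^3 + 189v^2 + 162v - 648 = (3v)(v^4 - 3v^3 - 13v^2 + 51v - 36) + (-18v^3 + 36v^2 + 270v - 648)
  v^4 - 3v^3 - 13v^2 + 51v - 36 = (-(1/18)v + 1/18)(-18v^3 + 36v^2 + 270v - 648) + (0)
Last nonzero remainder: -18v^3 + 36v^2 + 270v - 648. Dividing through by -18 gives the monic gcd v^3 - 2v^2 - 15v + 36.

v^3 - 2v^2 - 15v + 36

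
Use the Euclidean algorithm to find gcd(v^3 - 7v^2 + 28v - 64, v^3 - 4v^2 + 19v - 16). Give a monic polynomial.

v^2 - 3v + 16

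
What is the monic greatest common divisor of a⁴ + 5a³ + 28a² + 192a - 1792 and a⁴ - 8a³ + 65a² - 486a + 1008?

a² + a + 56

By polynomial division,
  a⁴ + 5a³ + 28a² + 192a - 1792 = (a⁴ - 8a³ + 65a² - 486a + 1008) + (13a³ - 37a² + 678a - 2800)
  a⁴ - 8a³ + 65a² - 486a + 1008 = ((1/13)a - 67/169)(13a³ - 37a² + 678a - 2800) + (-(308/169)a² - (308/169)a - 17248/169)
  13a³ - 37a² + 678a - 2800 = (-(2197/308)a + 4225/154)(-(308/169)a² - (308/169)a - 17248/169) + (0)
Last nonzero remainder: -(308/169)a² - (308/169)a - 17248/169. Dividing through by -308/169 gives the monic gcd a² + a + 56.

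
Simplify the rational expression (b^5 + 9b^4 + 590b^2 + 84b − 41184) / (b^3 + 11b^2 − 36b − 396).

By polynomial division,
  b^5 + 9b^4 + 590b^2 + 84b − 41184 = (b^2 − 2b + 58)(b^3 + 11b^2 − 36b − 396) + (276b^2 + 1380b − 18216)
  b^3 + 11b^2 − 36b − 396 = ((1/276)b + 1/46)(276b^2 + 1380b − 18216) + (0)
Last nonzero remainder: 276b^2 + 1380b − 18216. Dividing through by 276 gives the monic gcd b^2 + 5b − 66.
Cancel b^2 + 5b − 66 from numerator and denominator to get the reduced form.

(b^3 + 4b^2 + 46b + 624)/(b + 6)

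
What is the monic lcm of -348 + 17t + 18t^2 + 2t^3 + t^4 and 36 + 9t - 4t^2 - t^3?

Apply the Euclidean algorithm:
  t^4 + 2t^3 + 18t^2 + 17t - 348 = (-t + 2)(-t^3 - 4t^2 + 9t + 36) + (35t^2 + 35t - 420)
  -t^3 - 4t^2 + 9t + 36 = (-(1/35)t - 3/35)(35t^2 + 35t - 420) + (0)
Last nonzero remainder: 35t^2 + 35t - 420. Dividing through by 35 gives the monic gcd t^2 + t - 12.
Then lcm(f, g) = f·g / gcd(f, g); expanding and making the result monic gives the answer.

-1044 - 297t + 71t^2 + 24t^3 + 5t^4 + t^5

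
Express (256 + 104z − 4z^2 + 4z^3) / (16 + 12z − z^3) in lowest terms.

(−128 + 12z − 4z^2)/(−8 − 2z + z^2)

Euclidean algorithm in ℚ[z]:
  4z^3 − 4z^2 + 104z + 256 = (−4)(−z^3 + 12z + 16) + (−4z^2 + 152z + 320)
  −z^3 + 12z + 16 = ((1/4)z + 19/2)(−4z^2 + 152z + 320) + (−1512z − 3024)
  −4z^2 + 152z + 320 = ((1/378)z − 20/189)(−1512z − 3024) + (0)
Last nonzero remainder: −1512z − 3024. Dividing through by −1512 gives the monic gcd z + 2.
Cancel z + 2 from numerator and denominator to get the reduced form.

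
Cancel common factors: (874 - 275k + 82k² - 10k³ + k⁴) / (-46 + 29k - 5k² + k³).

(38 - 7k + k²)/(-2 + k)

By polynomial division,
  k⁴ - 10k³ + 82k² - 275k + 874 = (k - 5)(k³ - 5k² + 29k - 46) + (28k² - 84k + 644)
  k³ - 5k² + 29k - 46 = ((1/28)k - 1/14)(28k² - 84k + 644) + (0)
Last nonzero remainder: 28k² - 84k + 644. Dividing through by 28 gives the monic gcd k² - 3k + 23.
Cancel k² - 3k + 23 from numerator and denominator to get the reduced form.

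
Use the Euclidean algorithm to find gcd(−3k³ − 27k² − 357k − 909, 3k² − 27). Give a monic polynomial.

Apply the Euclidean algorithm:
  −3k³ − 27k² − 357k − 909 = (−k − 9)(3k² − 27) + (−384k − 1152)
  3k² − 27 = (−(1/128)k + 3/128)(−384k − 1152) + (0)
Last nonzero remainder: −384k − 1152. Dividing through by −384 gives the monic gcd k + 3.

k + 3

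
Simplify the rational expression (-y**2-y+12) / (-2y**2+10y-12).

(y+4)/(2y-4)

Repeated division with remainder:
  -y**2-y+12 = (1/2)(-2y**2+10y-12) + (-6y+18)
  -2y**2+10y-12 = ((1/3)y-2/3)(-6y+18) + (0)
Last nonzero remainder: -6y+18. Dividing through by -6 gives the monic gcd y-3.
Cancel y-3 from numerator and denominator to get the reduced form.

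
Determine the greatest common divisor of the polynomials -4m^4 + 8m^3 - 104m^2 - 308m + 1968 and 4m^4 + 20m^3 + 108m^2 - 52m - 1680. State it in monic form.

By polynomial division,
  -4m^4 + 8m^3 - 104m^2 - 308m + 1968 = (-1)(4m^4 + 20m^3 + 108m^2 - 52m - 1680) + (28m^3 + 4m^2 - 360m + 288)
  4m^4 + 20m^3 + 108m^2 - 52m - 1680 = ((1/7)m + 34/49)(28m^3 + 4m^2 - 360m + 288) + ((7676/49)m^2 + (7676/49)m - 92112/49)
  28m^3 + 4m^2 - 360m + 288 = ((343/1919)m - 294/1919)((7676/49)m^2 + (7676/49)m - 92112/49) + (0)
Last nonzero remainder: (7676/49)m^2 + (7676/49)m - 92112/49. Dividing through by 7676/49 gives the monic gcd m^2 + m - 12.

m^2 + m - 12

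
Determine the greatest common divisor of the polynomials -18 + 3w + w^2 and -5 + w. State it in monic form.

By polynomial division,
  w^2 + 3w - 18 = (w + 8)(w - 5) + (22)
  w - 5 = ((1/22)w - 5/22)(22) + (0)
The last nonzero remainder is the constant 22, so the polynomials are coprime and gcd = 1.

1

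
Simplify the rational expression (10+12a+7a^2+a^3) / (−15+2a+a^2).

Apply the Euclidean algorithm:
  a^3+7a^2+12a+10 = (a+5)(a^2+2a−15) + (17a+85)
  a^2+2a−15 = ((1/17)a−3/17)(17a+85) + (0)
Last nonzero remainder: 17a+85. Dividing through by 17 gives the monic gcd a+5.
Cancel a+5 from numerator and denominator to get the reduced form.

(2+2a+a^2)/(−3+a)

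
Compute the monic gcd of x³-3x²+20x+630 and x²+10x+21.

By polynomial division,
  x³-3x²+20x+630 = (x-13)(x²+10x+21) + (129x+903)
  x²+10x+21 = ((1/129)x+1/43)(129x+903) + (0)
Last nonzero remainder: 129x+903. Dividing through by 129 gives the monic gcd x+7.

x+7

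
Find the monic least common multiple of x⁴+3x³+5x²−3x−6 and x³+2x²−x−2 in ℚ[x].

Euclidean algorithm in ℚ[x]:
  x⁴+3x³+5x²−3x−6 = (x+1)(x³+2x²−x−2) + (4x²−4)
  x³+2x²−x−2 = ((1/4)x+1/2)(4x²−4) + (0)
Last nonzero remainder: 4x²−4. Dividing through by 4 gives the monic gcd x²−1.
Then lcm(f, g) = f·g / gcd(f, g); expanding and making the result monic gives the answer.

x⁵+5x⁴+11x³+7x²−12x−12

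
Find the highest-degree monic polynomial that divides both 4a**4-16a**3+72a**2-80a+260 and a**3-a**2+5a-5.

By polynomial division,
  4a**4-16a**3+72a**2-80a+260 = (4a-12)(a**3-a**2+5a-5) + (40a**2+200)
  a**3-a**2+5a-5 = ((1/40)a-1/40)(40a**2+200) + (0)
Last nonzero remainder: 40a**2+200. Dividing through by 40 gives the monic gcd a**2+5.

a**2+5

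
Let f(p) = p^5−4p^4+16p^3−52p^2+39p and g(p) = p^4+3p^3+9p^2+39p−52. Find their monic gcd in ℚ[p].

Repeated division with remainder:
  p^5−4p^4+16p^3−52p^2+39p = (p−7)(p^4+3p^3+9p^2+39p−52) + (28p^3−28p^2+364p−364)
  p^4+3p^3+9p^2+39p−52 = ((1/28)p+1/7)(28p^3−28p^2+364p−364) + (0)
Last nonzero remainder: 28p^3−28p^2+364p−364. Dividing through by 28 gives the monic gcd p^3−p^2+13p−13.

p^3−p^2+13p−13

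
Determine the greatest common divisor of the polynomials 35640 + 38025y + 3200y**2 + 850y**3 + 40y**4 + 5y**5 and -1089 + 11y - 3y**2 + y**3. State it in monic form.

99 + 8y + y**2

By polynomial division,
  5y**5 + 40y**4 + 850y**3 + 3200y**2 + 38025y + 35640 = (5y**2 + 55y + 960)(y**3 - 3y**2 + 11y - 1089) + (10920y**2 + 87360y + 1081080)
  y**3 - 3y**2 + 11y - 1089 = ((1/10920)y - 11/10920)(10920y**2 + 87360y + 1081080) + (0)
Last nonzero remainder: 10920y**2 + 87360y + 1081080. Dividing through by 10920 gives the monic gcd y**2 + 8y + 99.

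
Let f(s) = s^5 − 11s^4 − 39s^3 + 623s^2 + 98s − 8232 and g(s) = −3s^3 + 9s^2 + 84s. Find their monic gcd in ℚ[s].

s^2 − 3s − 28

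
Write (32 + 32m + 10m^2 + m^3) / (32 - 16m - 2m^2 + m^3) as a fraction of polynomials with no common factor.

Repeated division with remainder:
  m^3 + 10m^2 + 32m + 32 = (m^3 - 2m^2 - 16m + 32) + (12m^2 + 48m)
  m^3 - 2m^2 - 16m + 32 = ((1/12)m - 1/2)(12m^2 + 48m) + (8m + 32)
  12m^2 + 48m = ((3/2)m)(8m + 32) + (0)
Last nonzero remainder: 8m + 32. Dividing through by 8 gives the monic gcd m + 4.
Cancel m + 4 from numerator and denominator to get the reduced form.

(8 + 6m + m^2)/(8 - 6m + m^2)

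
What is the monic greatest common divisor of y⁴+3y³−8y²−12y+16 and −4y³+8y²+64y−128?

y²+2y−8

Euclidean algorithm in ℚ[y]:
  y⁴+3y³−8y²−12y+16 = (−(1/4)y−5/4)(−4y³+8y²+64y−128) + (18y²+36y−144)
  −4y³+8y²+64y−128 = (−(2/9)y+8/9)(18y²+36y−144) + (0)
Last nonzero remainder: 18y²+36y−144. Dividing through by 18 gives the monic gcd y²+2y−8.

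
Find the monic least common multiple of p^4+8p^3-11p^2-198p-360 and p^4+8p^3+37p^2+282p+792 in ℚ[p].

p^6+6p^5+6p^4+88p^3-327p^2-5814p-11880

By polynomial division,
  p^4+8p^3-11p^2-198p-360 = (p^4+8p^3+37p^2+282p+792) + (-48p^2-480p-1152)
  p^4+8p^3+37p^2+282p+792 = (-(1/48)p^2+(1/24)p-11/16)(-48p^2-480p-1152) + (0)
Last nonzero remainder: -48p^2-480p-1152. Dividing through by -48 gives the monic gcd p^2+10p+24.
Then lcm(f, g) = f·g / gcd(f, g); expanding and making the result monic gives the answer.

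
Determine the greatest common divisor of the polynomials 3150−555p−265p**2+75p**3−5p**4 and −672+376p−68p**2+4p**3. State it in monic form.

Euclidean algorithm in ℚ[p]:
  −5p**4+75p**3−265p**2−555p+3150 = (−(5/4)p−5/2)(4p**3−68p**2+376p−672) + (35p**2−455p+1470)
  4p**3−68p**2+376p−672 = ((4/35)p−16/35)(35p**2−455p+1470) + (0)
Last nonzero remainder: 35p**2−455p+1470. Dividing through by 35 gives the monic gcd p**2−13p+42.

42−13p+p**2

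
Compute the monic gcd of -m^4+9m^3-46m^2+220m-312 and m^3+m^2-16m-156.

Apply the Euclidean algorithm:
  -m^4+9m^3-46m^2+220m-312 = (-m+10)(m^3+m^2-16m-156) + (-72m^2+224m+1248)
  m^3+m^2-16m-156 = (-(1/72)m-37/648)(-72m^2+224m+1248) + ((1144/81)m-2288/27)
  -72m^2+224m+1248 = (-(729/143)m-162/11)((1144/81)m-2288/27) + (0)
Last nonzero remainder: (1144/81)m-2288/27. Dividing through by 1144/81 gives the monic gcd m-6.

m-6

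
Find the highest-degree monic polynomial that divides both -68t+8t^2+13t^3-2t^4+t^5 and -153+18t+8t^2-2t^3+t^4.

Euclidean algorithm in ℚ[t]:
  t^5-2t^4+13t^3+8t^2-68t = (t)(t^4-2t^3+8t^2+18t-153) + (5t^3-10t^2+85t)
  t^4-2t^3+8t^2+18t-153 = ((1/5)t)(5t^3-10t^2+85t) + (-9t^2+18t-153)
  5t^3-10t^2+85t = (-(5/9)t)(-9t^2+18t-153) + (0)
Last nonzero remainder: -9t^2+18t-153. Dividing through by -9 gives the monic gcd t^2-2t+17.

17-2t+t^2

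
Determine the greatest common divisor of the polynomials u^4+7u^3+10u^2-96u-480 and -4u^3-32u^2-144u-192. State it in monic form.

u^2+6u+24

Apply the Euclidean algorithm:
  u^4+7u^3+10u^2-96u-480 = (-(1/4)u+1/4)(-4u^3-32u^2-144u-192) + (-18u^2-108u-432)
  -4u^3-32u^2-144u-192 = ((2/9)u+4/9)(-18u^2-108u-432) + (0)
Last nonzero remainder: -18u^2-108u-432. Dividing through by -18 gives the monic gcd u^2+6u+24.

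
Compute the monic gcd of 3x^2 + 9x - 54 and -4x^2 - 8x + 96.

By polynomial division,
  3x^2 + 9x - 54 = (-3/4)(-4x^2 - 8x + 96) + (3x + 18)
  -4x^2 - 8x + 96 = (-(4/3)x + 16/3)(3x + 18) + (0)
Last nonzero remainder: 3x + 18. Dividing through by 3 gives the monic gcd x + 6.

x + 6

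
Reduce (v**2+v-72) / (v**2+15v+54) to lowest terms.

Repeated division with remainder:
  v**2+v-72 = (v**2+15v+54) + (-14v-126)
  v**2+15v+54 = (-(1/14)v-3/7)(-14v-126) + (0)
Last nonzero remainder: -14v-126. Dividing through by -14 gives the monic gcd v+9.
Cancel v+9 from numerator and denominator to get the reduced form.

(v-8)/(v+6)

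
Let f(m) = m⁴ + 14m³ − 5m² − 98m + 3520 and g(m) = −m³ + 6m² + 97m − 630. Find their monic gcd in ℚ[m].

Apply the Euclidean algorithm:
  m⁴ + 14m³ − 5m² − 98m + 3520 = (−m − 20)(−m³ + 6m² + 97m − 630) + (212m² + 1212m − 9080)
  −m³ + 6m² + 97m − 630 = (−(1/212)m + 621/11236)(212m² + 1212m − 9080) + (−(36000/2809)m − 360000/2809)
  212m² + 1212m − 9080 = (−(148877/9000)m + 637643/9000)(−(36000/2809)m − 360000/2809) + (0)
Last nonzero remainder: −(36000/2809)m − 360000/2809. Dividing through by −36000/2809 gives the monic gcd m + 10.

m + 10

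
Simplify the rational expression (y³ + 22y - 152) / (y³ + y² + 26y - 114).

Repeated division with remainder:
  y³ + 22y - 152 = (y³ + y² + 26y - 114) + (-y² - 4y - 38)
  y³ + y² + 26y - 114 = (-y + 3)(-y² - 4y - 38) + (0)
Last nonzero remainder: -y² - 4y - 38. Dividing through by -1 gives the monic gcd y² + 4y + 38.
Cancel y² + 4y + 38 from numerator and denominator to get the reduced form.

(y - 4)/(y - 3)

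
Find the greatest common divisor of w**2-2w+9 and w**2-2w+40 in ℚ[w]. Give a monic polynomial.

Apply the Euclidean algorithm:
  w**2-2w+9 = (w**2-2w+40) + (-31)
  w**2-2w+40 = (-(1/31)w**2+(2/31)w-40/31)(-31) + (0)
The last nonzero remainder is the constant -31, so the polynomials are coprime and gcd = 1.

1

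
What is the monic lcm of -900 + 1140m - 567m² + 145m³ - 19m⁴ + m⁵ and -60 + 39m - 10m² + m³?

By polynomial division,
  m⁵ - 19m⁴ + 145m³ - 567m² + 1140m - 900 = (m² - 9m + 16)(m³ - 10m² + 39m - 60) + (4m² - 24m + 60)
  m³ - 10m² + 39m - 60 = ((1/4)m - 1)(4m² - 24m + 60) + (0)
Last nonzero remainder: 4m² - 24m + 60. Dividing through by 4 gives the monic gcd m² - 6m + 15.
Then lcm(f, g) = f·g / gcd(f, g); expanding and making the result monic gives the answer.

3600 - 5460m + 3408m² - 1147m³ + 221m⁴ - 23m⁵ + m⁶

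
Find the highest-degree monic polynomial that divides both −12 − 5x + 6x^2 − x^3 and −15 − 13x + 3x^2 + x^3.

Repeated division with remainder:
  −x^3 + 6x^2 − 5x − 12 = (−1)(x^3 + 3x^2 − 13x − 15) + (9x^2 − 18x − 27)
  x^3 + 3x^2 − 13x − 15 = ((1/9)x + 5/9)(9x^2 − 18x − 27) + (0)
Last nonzero remainder: 9x^2 − 18x − 27. Dividing through by 9 gives the monic gcd x^2 − 2x − 3.

−3 − 2x + x^2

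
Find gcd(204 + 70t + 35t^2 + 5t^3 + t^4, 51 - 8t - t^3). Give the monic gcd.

Repeated division with remainder:
  t^4 + 5t^3 + 35t^2 + 70t + 204 = (-t - 5)(-t^3 - 8t + 51) + (27t^2 + 81t + 459)
  -t^3 - 8t + 51 = (-(1/27)t + 1/9)(27t^2 + 81t + 459) + (0)
Last nonzero remainder: 27t^2 + 81t + 459. Dividing through by 27 gives the monic gcd t^2 + 3t + 17.

17 + 3t + t^2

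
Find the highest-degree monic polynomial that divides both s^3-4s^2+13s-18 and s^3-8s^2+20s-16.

s-2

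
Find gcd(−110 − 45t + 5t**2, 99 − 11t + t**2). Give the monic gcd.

Euclidean algorithm in ℚ[t]:
  5t**2 − 45t − 110 = (5)(t**2 − 11t + 99) + (10t − 605)
  t**2 − 11t + 99 = ((1/10)t + 99/20)(10t − 605) + (12375/4)
  10t − 605 = ((8/2475)t − 44/225)(12375/4) + (0)
The last nonzero remainder is the constant 12375/4, so the polynomials are coprime and gcd = 1.

1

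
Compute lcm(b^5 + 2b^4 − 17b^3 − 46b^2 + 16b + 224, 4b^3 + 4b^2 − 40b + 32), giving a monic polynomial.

By polynomial division,
  b^5 + 2b^4 − 17b^3 − 46b^2 + 16b + 224 = ((1/4)b^2 + (1/4)b − 2)(4b^3 + 4b^2 − 40b + 32) + (−36b^2 − 72b + 288)
  4b^3 + 4b^2 − 40b + 32 = (−(1/9)b + 1/9)(−36b^2 − 72b + 288) + (0)
Last nonzero remainder: −36b^2 − 72b + 288. Dividing through by −36 gives the monic gcd b^2 + 2b − 8.
Then lcm(f, g) = f·g / gcd(f, g); expanding and making the result monic gives the answer.

b^6 + b^5 − 19b^4 − 29b^3 + 62b^2 + 208b − 224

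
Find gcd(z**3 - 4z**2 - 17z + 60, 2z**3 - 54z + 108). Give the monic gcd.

Euclidean algorithm in ℚ[z]:
  z**3 - 4z**2 - 17z + 60 = (1/2)(2z**3 - 54z + 108) + (-4z**2 + 10z + 6)
  2z**3 - 54z + 108 = (-(1/2)z - 5/4)(-4z**2 + 10z + 6) + (-(77/2)z + 231/2)
  -4z**2 + 10z + 6 = ((8/77)z + 4/77)(-(77/2)z + 231/2) + (0)
Last nonzero remainder: -(77/2)z + 231/2. Dividing through by -77/2 gives the monic gcd z - 3.

z - 3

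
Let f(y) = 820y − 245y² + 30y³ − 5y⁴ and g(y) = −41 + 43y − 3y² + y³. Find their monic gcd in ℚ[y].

Repeated division with remainder:
  −5y⁴ + 30y³ − 245y² + 820y = (−5y + 15)(y³ − 3y² + 43y − 41) + (15y² − 30y + 615)
  y³ − 3y² + 43y − 41 = ((1/15)y − 1/15)(15y² − 30y + 615) + (0)
Last nonzero remainder: 15y² − 30y + 615. Dividing through by 15 gives the monic gcd y² − 2y + 41.

41 − 2y + y²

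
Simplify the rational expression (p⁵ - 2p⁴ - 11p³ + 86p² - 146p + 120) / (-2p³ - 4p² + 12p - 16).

By polynomial division,
  p⁵ - 2p⁴ - 11p³ + 86p² - 146p + 120 = (-(1/2)p² + 2p - 3/2)(-2p³ - 4p² + 12p - 16) + (48p² - 96p + 96)
  -2p³ - 4p² + 12p - 16 = (-(1/24)p - 1/6)(48p² - 96p + 96) + (0)
Last nonzero remainder: 48p² - 96p + 96. Dividing through by 48 gives the monic gcd p² - 2p + 2.
Cancel p² - 2p + 2 from numerator and denominator to get the reduced form.

(-p³ + 13p - 60)/(2p + 8)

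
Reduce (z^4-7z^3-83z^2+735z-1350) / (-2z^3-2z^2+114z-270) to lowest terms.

Euclidean algorithm in ℚ[z]:
  z^4-7z^3-83z^2+735z-1350 = (-(1/2)z+4)(-2z^3-2z^2+114z-270) + (-18z^2+144z-270)
  -2z^3-2z^2+114z-270 = ((1/9)z+1)(-18z^2+144z-270) + (0)
Last nonzero remainder: -18z^2+144z-270. Dividing through by -18 gives the monic gcd z^2-8z+15.
Cancel z^2-8z+15 from numerator and denominator to get the reduced form.

(-z^2-z+90)/(2z+18)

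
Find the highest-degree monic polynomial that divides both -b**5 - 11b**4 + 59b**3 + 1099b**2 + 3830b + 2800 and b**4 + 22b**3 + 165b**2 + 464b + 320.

b**3 + 14b**2 + 53b + 40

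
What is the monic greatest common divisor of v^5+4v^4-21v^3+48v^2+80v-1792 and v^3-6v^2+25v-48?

v^2-3v+16

Euclidean algorithm in ℚ[v]:
  v^5+4v^4-21v^3+48v^2+80v-1792 = (v^2+10v+14)(v^3-6v^2+25v-48) + (-70v^2+210v-1120)
  v^3-6v^2+25v-48 = (-(1/70)v+3/70)(-70v^2+210v-1120) + (0)
Last nonzero remainder: -70v^2+210v-1120. Dividing through by -70 gives the monic gcd v^2-3v+16.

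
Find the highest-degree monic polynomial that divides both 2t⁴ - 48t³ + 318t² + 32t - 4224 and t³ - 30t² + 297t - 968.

Repeated division with remainder:
  2t⁴ - 48t³ + 318t² + 32t - 4224 = (2t + 12)(t³ - 30t² + 297t - 968) + (84t² - 1596t + 7392)
  t³ - 30t² + 297t - 968 = ((1/84)t - 11/84)(84t² - 1596t + 7392) + (0)
Last nonzero remainder: 84t² - 1596t + 7392. Dividing through by 84 gives the monic gcd t² - 19t + 88.

t² - 19t + 88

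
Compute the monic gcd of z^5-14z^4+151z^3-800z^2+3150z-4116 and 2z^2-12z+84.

z^2-6z+42

Repeated division with remainder:
  z^5-14z^4+151z^3-800z^2+3150z-4116 = ((1/2)z^3-4z^2+(61/2)z-49)(2z^2-12z+84) + (0)
Last nonzero remainder: 2z^2-12z+84. Dividing through by 2 gives the monic gcd z^2-6z+42.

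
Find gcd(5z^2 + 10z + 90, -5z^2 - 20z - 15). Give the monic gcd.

Euclidean algorithm in ℚ[z]:
  5z^2 + 10z + 90 = (-1)(-5z^2 - 20z - 15) + (-10z + 75)
  -5z^2 - 20z - 15 = ((1/2)z + 23/4)(-10z + 75) + (-1785/4)
  -10z + 75 = ((8/357)z - 20/119)(-1785/4) + (0)
The last nonzero remainder is the constant -1785/4, so the polynomials are coprime and gcd = 1.

1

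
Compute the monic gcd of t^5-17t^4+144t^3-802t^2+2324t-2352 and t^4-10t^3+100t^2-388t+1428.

t^2-4t+42

Euclidean algorithm in ℚ[t]:
  t^5-17t^4+144t^3-802t^2+2324t-2352 = (t-7)(t^4-10t^3+100t^2-388t+1428) + (-26t^3+286t^2-1820t+7644)
  t^4-10t^3+100t^2-388t+1428 = (-(1/26)t-1/26)(-26t^3+286t^2-1820t+7644) + (41t^2-164t+1722)
  -26t^3+286t^2-1820t+7644 = (-(26/41)t+182/41)(41t^2-164t+1722) + (0)
Last nonzero remainder: 41t^2-164t+1722. Dividing through by 41 gives the monic gcd t^2-4t+42.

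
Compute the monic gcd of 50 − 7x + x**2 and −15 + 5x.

1

By polynomial division,
  x**2 − 7x + 50 = ((1/5)x − 4/5)(5x − 15) + (38)
  5x − 15 = ((5/38)x − 15/38)(38) + (0)
The last nonzero remainder is the constant 38, so the polynomials are coprime and gcd = 1.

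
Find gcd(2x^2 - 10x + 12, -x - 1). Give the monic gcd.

1

Euclidean algorithm in ℚ[x]:
  2x^2 - 10x + 12 = (-2x + 12)(-x - 1) + (24)
  -x - 1 = (-(1/24)x - 1/24)(24) + (0)
The last nonzero remainder is the constant 24, so the polynomials are coprime and gcd = 1.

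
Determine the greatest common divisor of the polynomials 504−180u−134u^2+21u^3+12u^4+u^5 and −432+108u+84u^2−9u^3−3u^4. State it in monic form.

−36+7u^2+u^3

Repeated division with remainder:
  u^5+12u^4+21u^3−134u^2−180u+504 = (−(1/3)u−3)(−3u^4−9u^3+84u^2+108u−432) + (22u^3+154u^2−792)
  −3u^4−9u^3+84u^2+108u−432 = (−(3/22)u+6/11)(22u^3+154u^2−792) + (0)
Last nonzero remainder: 22u^3+154u^2−792. Dividing through by 22 gives the monic gcd u^3+7u^2−36.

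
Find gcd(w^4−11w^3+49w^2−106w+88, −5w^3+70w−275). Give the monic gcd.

Apply the Euclidean algorithm:
  w^4−11w^3+49w^2−106w+88 = (−(1/5)w+11/5)(−5w^3+70w−275) + (63w^2−315w+693)
  −5w^3+70w−275 = (−(5/63)w−25/63)(63w^2−315w+693) + (0)
Last nonzero remainder: 63w^2−315w+693. Dividing through by 63 gives the monic gcd w^2−5w+11.

w^2−5w+11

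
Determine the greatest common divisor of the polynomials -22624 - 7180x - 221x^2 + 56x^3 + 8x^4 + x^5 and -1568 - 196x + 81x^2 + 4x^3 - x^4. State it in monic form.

-224 - 60x + 3x^2 + x^3

Apply the Euclidean algorithm:
  x^5 + 8x^4 + 56x^3 - 221x^2 - 7180x - 22624 = (-x - 12)(-x^4 + 4x^3 + 81x^2 - 196x - 1568) + (185x^3 + 555x^2 - 11100x - 41440)
  -x^4 + 4x^3 + 81x^2 - 196x - 1568 = (-(1/185)x + 7/185)(185x^3 + 555x^2 - 11100x - 41440) + (0)
Last nonzero remainder: 185x^3 + 555x^2 - 11100x - 41440. Dividing through by 185 gives the monic gcd x^3 + 3x^2 - 60x - 224.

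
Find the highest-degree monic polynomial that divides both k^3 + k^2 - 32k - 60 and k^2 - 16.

1

Repeated division with remainder:
  k^3 + k^2 - 32k - 60 = (k + 1)(k^2 - 16) + (-16k - 44)
  k^2 - 16 = (-(1/16)k + 11/64)(-16k - 44) + (-135/16)
  -16k - 44 = ((256/135)k + 704/135)(-135/16) + (0)
The last nonzero remainder is the constant -135/16, so the polynomials are coprime and gcd = 1.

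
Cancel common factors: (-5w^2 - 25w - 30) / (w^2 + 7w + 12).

(-5w - 10)/(w + 4)

Euclidean algorithm in ℚ[w]:
  -5w^2 - 25w - 30 = (-5)(w^2 + 7w + 12) + (10w + 30)
  w^2 + 7w + 12 = ((1/10)w + 2/5)(10w + 30) + (0)
Last nonzero remainder: 10w + 30. Dividing through by 10 gives the monic gcd w + 3.
Cancel w + 3 from numerator and denominator to get the reduced form.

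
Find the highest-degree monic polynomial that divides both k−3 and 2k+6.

1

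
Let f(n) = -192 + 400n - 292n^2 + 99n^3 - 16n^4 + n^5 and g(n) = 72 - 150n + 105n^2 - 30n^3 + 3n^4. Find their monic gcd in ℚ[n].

-12 + 19n - 8n^2 + n^3

Repeated division with remainder:
  n^5 - 16n^4 + 99n^3 - 292n^2 + 400n - 192 = ((1/3)n - 2)(3n^4 - 30n^3 + 105n^2 - 150n + 72) + (4n^3 - 32n^2 + 76n - 48)
  3n^4 - 30n^3 + 105n^2 - 150n + 72 = ((3/4)n - 3/2)(4n^3 - 32n^2 + 76n - 48) + (0)
Last nonzero remainder: 4n^3 - 32n^2 + 76n - 48. Dividing through by 4 gives the monic gcd n^3 - 8n^2 + 19n - 12.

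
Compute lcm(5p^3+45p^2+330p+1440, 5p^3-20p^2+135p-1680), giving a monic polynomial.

p^4+2p^3+3p^2-174p-2016

Euclidean algorithm in ℚ[p]:
  5p^3+45p^2+330p+1440 = (5p^3-20p^2+135p-1680) + (65p^2+195p+3120)
  5p^3-20p^2+135p-1680 = ((1/13)p-7/13)(65p^2+195p+3120) + (0)
Last nonzero remainder: 65p^2+195p+3120. Dividing through by 65 gives the monic gcd p^2+3p+48.
Then lcm(f, g) = f·g / gcd(f, g); expanding and making the result monic gives the answer.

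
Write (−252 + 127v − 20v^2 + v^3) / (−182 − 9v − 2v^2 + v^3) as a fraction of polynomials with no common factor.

Euclidean algorithm in ℚ[v]:
  v^3 − 20v^2 + 127v − 252 = (v^3 − 2v^2 − 9v − 182) + (−18v^2 + 136v − 70)
  v^3 − 2v^2 − 9v − 182 = (−(1/18)v − 25/81)(−18v^2 + 136v − 70) + ((2356/81)v − 16492/81)
  −18v^2 + 136v − 70 = (−(729/1178)v + 405/1178)((2356/81)v − 16492/81) + (0)
Last nonzero remainder: (2356/81)v − 16492/81. Dividing through by 2356/81 gives the monic gcd v − 7.
Cancel v − 7 from numerator and denominator to get the reduced form.

(36 − 13v + v^2)/(26 + 5v + v^2)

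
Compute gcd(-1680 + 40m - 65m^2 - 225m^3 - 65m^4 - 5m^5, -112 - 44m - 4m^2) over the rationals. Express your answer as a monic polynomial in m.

28 + 11m + m^2

By polynomial division,
  -5m^5 - 65m^4 - 225m^3 - 65m^2 + 40m - 1680 = ((5/4)m^3 + (5/2)m^2 - (25/4)m + 15)(-4m^2 - 44m - 112) + (0)
Last nonzero remainder: -4m^2 - 44m - 112. Dividing through by -4 gives the monic gcd m^2 + 11m + 28.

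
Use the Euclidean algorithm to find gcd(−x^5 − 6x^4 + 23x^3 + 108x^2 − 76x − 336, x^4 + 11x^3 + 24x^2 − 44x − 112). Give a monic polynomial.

x^3 + 7x^2 − 4x − 28

Repeated division with remainder:
  −x^5 − 6x^4 + 23x^3 + 108x^2 − 76x − 336 = (−x + 5)(x^4 + 11x^3 + 24x^2 − 44x − 112) + (−8x^3 − 56x^2 + 32x + 224)
  x^4 + 11x^3 + 24x^2 − 44x − 112 = (−(1/8)x − 1/2)(−8x^3 − 56x^2 + 32x + 224) + (0)
Last nonzero remainder: −8x^3 − 56x^2 + 32x + 224. Dividing through by −8 gives the monic gcd x^3 + 7x^2 − 4x − 28.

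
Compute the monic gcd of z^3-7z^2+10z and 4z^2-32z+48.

z-2

Euclidean algorithm in ℚ[z]:
  z^3-7z^2+10z = ((1/4)z+1/4)(4z^2-32z+48) + (6z-12)
  4z^2-32z+48 = ((2/3)z-4)(6z-12) + (0)
Last nonzero remainder: 6z-12. Dividing through by 6 gives the monic gcd z-2.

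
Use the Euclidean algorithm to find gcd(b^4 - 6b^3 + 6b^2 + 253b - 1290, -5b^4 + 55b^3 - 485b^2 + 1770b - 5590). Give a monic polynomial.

Euclidean algorithm in ℚ[b]:
  b^4 - 6b^3 + 6b^2 + 253b - 1290 = (-1/5)(-5b^4 + 55b^3 - 485b^2 + 1770b - 5590) + (5b^3 - 91b^2 + 607b - 2408)
  -5b^4 + 55b^3 - 485b^2 + 1770b - 5590 = (-b - 36/5)(5b^3 - 91b^2 + 607b - 2408) + (-(2666/5)b^2 + (18662/5)b - 114638/5)
  5b^3 - 91b^2 + 607b - 2408 = (-(25/2666)b + 140/1333)(-(2666/5)b^2 + (18662/5)b - 114638/5) + (0)
Last nonzero remainder: -(2666/5)b^2 + (18662/5)b - 114638/5. Dividing through by -2666/5 gives the monic gcd b^2 - 7b + 43.

b^2 - 7b + 43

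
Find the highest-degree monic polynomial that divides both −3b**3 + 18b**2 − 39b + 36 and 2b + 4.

1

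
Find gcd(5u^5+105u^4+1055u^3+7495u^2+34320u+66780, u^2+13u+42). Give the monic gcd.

u^2+13u+42

Repeated division with remainder:
  5u^5+105u^4+1055u^3+7495u^2+34320u+66780 = (5u^3+40u^2+325u+1590)(u^2+13u+42) + (0)
The last nonzero remainder u^2+13u+42 is already monic.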